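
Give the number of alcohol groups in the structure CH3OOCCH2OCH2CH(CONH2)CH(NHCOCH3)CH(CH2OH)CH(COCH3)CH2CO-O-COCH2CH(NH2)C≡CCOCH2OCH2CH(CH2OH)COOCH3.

2

Taking each segment in turn:
  CH3OOC: CH3O–C(=O)–: carbonyl C bonded to C and to –OCH3 → ester (not ketone + ether).
  CH2OCH2: C–O–C with sp³ carbons on both sides and no adjacent C=O → ether.
  CH(CONH2): pendant –CONH2: carbonyl C bonded to C and N → amide.
  CH(NHCOCH3): pendant –NHC(=O)CH3: N bonded to a carbonyl → amide (not amine).
  CH(CH2OH): pendant –CH2OH on an sp³ backbone C → alcohol.
  CH(COCH3): pendant –COCH3: carbonyl C bonded to two carbons → ketone.
  CH2CO-O-COCH2: two acyl groups sharing one oxygen, –C(=O)–O–C(=O)– → anhydride.
  CH(NH2): –NH2 on an sp³ carbon with no adjacent C=O → amine.
  C≡C: C≡C triple bond → alkyne.
  CO: –C(=O)– with carbon on both sides → ketone.
  CH2OCH2: C–O–C with sp³ carbons on both sides and no adjacent C=O → ether.
  CH(CH2OH): pendant –CH2OH on an sp³ backbone C → alcohol.
  COOCH3: –C(=O)OCH3: carbonyl C bonded to C and to –OCH3 → ester (not ketone + ether).
Alcohol appears at: CH(CH2OH), CH(CH2OH) → 2.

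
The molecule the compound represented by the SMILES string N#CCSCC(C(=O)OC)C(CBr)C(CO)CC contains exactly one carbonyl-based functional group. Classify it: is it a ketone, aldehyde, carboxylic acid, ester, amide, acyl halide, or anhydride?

The carbonyl is in the CH(COOCH3) segment: pendant –COOCH3: carbonyl C bonded to C and –OCH3 → ester.

ester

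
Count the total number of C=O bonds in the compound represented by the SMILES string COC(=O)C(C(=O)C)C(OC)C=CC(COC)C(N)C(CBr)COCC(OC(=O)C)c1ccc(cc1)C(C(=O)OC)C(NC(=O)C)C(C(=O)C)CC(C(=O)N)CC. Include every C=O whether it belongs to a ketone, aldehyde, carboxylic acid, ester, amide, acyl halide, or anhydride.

7

CH3OOC: ester, 1 C=O (running total 1).
CH(COCH3): ketone, 1 C=O (running total 2).
CH(OCOCH3): ester, 1 C=O (running total 3).
CH(COOCH3): ester, 1 C=O (running total 4).
CH(NHCOCH3): amide, 1 C=O (running total 5).
CH(COCH3): ketone, 1 C=O (running total 6).
CH(CONH2): amide, 1 C=O (running total 7).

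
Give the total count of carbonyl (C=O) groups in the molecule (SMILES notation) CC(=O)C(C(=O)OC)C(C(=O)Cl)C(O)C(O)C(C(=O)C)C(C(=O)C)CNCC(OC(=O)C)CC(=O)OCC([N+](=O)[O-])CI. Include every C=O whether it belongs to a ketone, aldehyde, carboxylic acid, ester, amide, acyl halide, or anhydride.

7

CO: ketone, 1 C=O (running total 1).
CH(COOCH3): ester, 1 C=O (running total 2).
CH(COCl): acyl halide, 1 C=O (running total 3).
CH(COCH3): ketone, 1 C=O (running total 4).
CH(COCH3): ketone, 1 C=O (running total 5).
CH(OCOCH3): ester, 1 C=O (running total 6).
CH2COOCH2: ester, 1 C=O (running total 7).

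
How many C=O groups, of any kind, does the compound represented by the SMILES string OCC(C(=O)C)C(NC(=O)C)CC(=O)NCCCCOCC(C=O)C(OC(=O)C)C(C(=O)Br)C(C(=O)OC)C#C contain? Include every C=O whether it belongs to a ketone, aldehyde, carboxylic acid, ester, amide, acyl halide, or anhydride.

CH(COCH3): ketone, 1 C=O (running total 1).
CH(NHCOCH3): amide, 1 C=O (running total 2).
CH2CONHCH2: amide, 1 C=O (running total 3).
CH(CHO): aldehyde, 1 C=O (running total 4).
CH(OCOCH3): ester, 1 C=O (running total 5).
CH(COBr): acyl halide, 1 C=O (running total 6).
CH(COOCH3): ester, 1 C=O (running total 7).

7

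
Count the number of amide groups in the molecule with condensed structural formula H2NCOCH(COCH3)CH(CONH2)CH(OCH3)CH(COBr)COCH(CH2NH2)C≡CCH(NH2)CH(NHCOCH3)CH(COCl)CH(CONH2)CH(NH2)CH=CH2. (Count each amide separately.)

4

Reading the structure from left to right:
  H2NCO: –C(=O)NH2: carbonyl C bonded to C and to N → amide (the N is not a separate amine).
  CH(COCH3): pendant –COCH3: carbonyl C bonded to two carbons → ketone.
  CH(CONH2): pendant –CONH2: carbonyl C bonded to C and N → amide.
  CH(OCH3): pendant –OCH3: C–O–C with sp³ C, no adjacent C=O → ether.
  CH(COBr): pendant –C(=O)X: carbonyl C bonded to C and halogen → acyl halide.
  CO: –C(=O)– with carbon on both sides → ketone.
  CH(CH2NH2): pendant –CH2NH2: N on sp³ C, no adjacent C=O → amine.
  C≡C: C≡C triple bond → alkyne.
  CH(NH2): –NH2 on an sp³ carbon with no adjacent C=O → amine.
  CH(NHCOCH3): pendant –NHC(=O)CH3: N bonded to a carbonyl → amide (not amine).
  CH(COCl): pendant –C(=O)X: carbonyl C bonded to C and halogen → acyl halide.
  CH(CONH2): pendant –CONH2: carbonyl C bonded to C and N → amide.
  CH(NH2): –NH2 on an sp³ carbon with no adjacent C=O → amine.
  CH=CH2: C=C double bond → alkene.
Amide appears at: H2NCO, CH(CONH2), CH(NHCOCH3), CH(CONH2) → 4.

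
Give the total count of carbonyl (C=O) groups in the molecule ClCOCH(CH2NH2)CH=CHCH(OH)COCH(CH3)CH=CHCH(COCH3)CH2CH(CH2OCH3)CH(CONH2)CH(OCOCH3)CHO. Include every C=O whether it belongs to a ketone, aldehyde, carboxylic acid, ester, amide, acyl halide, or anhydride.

ClCO: acyl halide, 1 C=O (running total 1).
CO: ketone, 1 C=O (running total 2).
CH(COCH3): ketone, 1 C=O (running total 3).
CH(CONH2): amide, 1 C=O (running total 4).
CH(OCOCH3): ester, 1 C=O (running total 5).
CHO: aldehyde, 1 C=O (running total 6).

6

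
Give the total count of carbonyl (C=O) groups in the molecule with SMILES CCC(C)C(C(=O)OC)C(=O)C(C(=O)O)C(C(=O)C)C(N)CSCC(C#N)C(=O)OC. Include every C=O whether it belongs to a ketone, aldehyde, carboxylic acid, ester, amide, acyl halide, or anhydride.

5

CH(COOCH3): ester, 1 C=O (running total 1).
CO: ketone, 1 C=O (running total 2).
CH(COOH): carboxylic acid, 1 C=O (running total 3).
CH(COCH3): ketone, 1 C=O (running total 4).
COOCH3: ester, 1 C=O (running total 5).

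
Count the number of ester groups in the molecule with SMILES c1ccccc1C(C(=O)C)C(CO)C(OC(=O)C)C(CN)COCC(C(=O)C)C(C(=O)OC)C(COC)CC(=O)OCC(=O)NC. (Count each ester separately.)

C6H5– phenyl ring → arene.
pendant –COCH3: carbonyl C bonded to two carbons → ketone.
pendant –CH2OH on an sp³ backbone C → alcohol.
pendant –OC(=O)CH3: an acyloxy group → ester.
pendant –CH2NH2: N on sp³ C, no adjacent C=O → amine.
C–O–C with sp³ carbons on both sides and no adjacent C=O → ether.
pendant –COCH3: carbonyl C bonded to two carbons → ketone.
pendant –COOCH3: carbonyl C bonded to C and –OCH3 → ester.
pendant –CH2OCH3: C–O–C linkage → ether.
–C(=O)–O–C with C on the carbonyl side → ester.
–C(=O)NHCH3: carbonyl C bonded to C and to N → amide (the N is not an amine).
Ester appears at: CH(OCOCH3), CH(COOCH3), CH2COOCH2 → 3.

3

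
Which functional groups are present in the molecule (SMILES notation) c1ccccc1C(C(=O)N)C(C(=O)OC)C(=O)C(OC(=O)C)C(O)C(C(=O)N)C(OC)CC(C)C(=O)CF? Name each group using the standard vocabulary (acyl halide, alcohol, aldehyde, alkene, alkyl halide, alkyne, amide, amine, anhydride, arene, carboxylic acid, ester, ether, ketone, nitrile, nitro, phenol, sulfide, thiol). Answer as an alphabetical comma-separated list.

alcohol, alkyl halide, amide, arene, ester, ether, ketone

Reading the structure from left to right:
  C6H5: C6H5– phenyl ring → arene.
  CH(CONH2): pendant –CONH2: carbonyl C bonded to C and N → amide.
  CH(COOCH3): pendant –COOCH3: carbonyl C bonded to C and –OCH3 → ester.
  CO: –C(=O)– with carbon on both sides → ketone.
  CH(OCOCH3): pendant –OC(=O)CH3: an acyloxy group → ester.
  CH(OH): –OH on an sp³ carbon → alcohol (secondary).
  CH(CONH2): pendant –CONH2: carbonyl C bonded to C and N → amide.
  CH(OCH3): pendant –OCH3: C–O–C with sp³ C, no adjacent C=O → ether.
  CO: –C(=O)– with carbon on both sides → ketone.
  CH2F: halogen on an sp³ carbon → alkyl halide.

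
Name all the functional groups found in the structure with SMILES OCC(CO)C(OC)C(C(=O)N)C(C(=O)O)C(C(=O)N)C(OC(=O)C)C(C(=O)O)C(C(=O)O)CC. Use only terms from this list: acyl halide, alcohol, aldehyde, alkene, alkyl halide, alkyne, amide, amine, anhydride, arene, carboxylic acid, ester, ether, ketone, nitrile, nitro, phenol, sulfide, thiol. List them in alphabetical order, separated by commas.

alcohol, amide, carboxylic acid, ester, ether

Reading the structure from left to right:
  HOCH2: HO– on an sp³ carbon → alcohol.
  CH(CH2OH): pendant –CH2OH on an sp³ backbone C → alcohol.
  CH(OCH3): pendant –OCH3: C–O–C with sp³ C, no adjacent C=O → ether.
  CH(CONH2): pendant –CONH2: carbonyl C bonded to C and N → amide.
  CH(COOH): pendant –COOH: carbonyl C bonded to C and –OH → carboxylic acid.
  CH(CONH2): pendant –CONH2: carbonyl C bonded to C and N → amide.
  CH(OCOCH3): pendant –OC(=O)CH3: an acyloxy group → ester.
  CH(COOH): pendant –COOH: carbonyl C bonded to C and –OH → carboxylic acid.
  CH(COOH): pendant –COOH: carbonyl C bonded to C and –OH → carboxylic acid.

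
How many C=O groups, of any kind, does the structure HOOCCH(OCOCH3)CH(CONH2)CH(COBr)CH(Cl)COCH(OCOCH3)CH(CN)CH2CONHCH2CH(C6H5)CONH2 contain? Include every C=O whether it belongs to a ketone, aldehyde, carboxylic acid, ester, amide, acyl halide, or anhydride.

HOOC: carboxylic acid, 1 C=O (running total 1).
CH(OCOCH3): ester, 1 C=O (running total 2).
CH(CONH2): amide, 1 C=O (running total 3).
CH(COBr): acyl halide, 1 C=O (running total 4).
CO: ketone, 1 C=O (running total 5).
CH(OCOCH3): ester, 1 C=O (running total 6).
CH2CONHCH2: amide, 1 C=O (running total 7).
CONH2: amide, 1 C=O (running total 8).

8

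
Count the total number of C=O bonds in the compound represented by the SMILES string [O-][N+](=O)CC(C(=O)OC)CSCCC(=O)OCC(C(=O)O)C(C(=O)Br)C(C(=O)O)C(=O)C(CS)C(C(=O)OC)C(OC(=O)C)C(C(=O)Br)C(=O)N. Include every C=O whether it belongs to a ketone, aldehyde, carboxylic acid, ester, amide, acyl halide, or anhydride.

CH(COOCH3): ester, 1 C=O (running total 1).
CH2COOCH2: ester, 1 C=O (running total 2).
CH(COOH): carboxylic acid, 1 C=O (running total 3).
CH(COBr): acyl halide, 1 C=O (running total 4).
CH(COOH): carboxylic acid, 1 C=O (running total 5).
CO: ketone, 1 C=O (running total 6).
CH(COOCH3): ester, 1 C=O (running total 7).
CH(OCOCH3): ester, 1 C=O (running total 8).
CH(COBr): acyl halide, 1 C=O (running total 9).
CONH2: amide, 1 C=O (running total 10).

10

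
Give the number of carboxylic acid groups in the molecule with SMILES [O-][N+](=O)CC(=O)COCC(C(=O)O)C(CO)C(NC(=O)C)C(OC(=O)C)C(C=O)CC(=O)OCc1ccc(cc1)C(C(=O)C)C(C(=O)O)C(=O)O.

–NO2 on carbon → nitro group.
–C(=O)– with carbon on both sides → ketone.
C–O–C with sp³ carbons on both sides and no adjacent C=O → ether.
pendant –COOH: carbonyl C bonded to C and –OH → carboxylic acid.
pendant –CH2OH on an sp³ backbone C → alcohol.
pendant –NHC(=O)CH3: N bonded to a carbonyl → amide (not amine).
pendant –OC(=O)CH3: an acyloxy group → ester.
pendant –CHO: carbonyl C bonded to C and H → aldehyde.
–C(=O)–O–C with C on the carbonyl side → ester.
para-disubstituted benzene ring → arene.
pendant –COCH3: carbonyl C bonded to two carbons → ketone.
pendant –COOH: carbonyl C bonded to C and –OH → carboxylic acid.
–COOH: carbonyl C bonded to –OH and C → carboxylic acid (the –OH is not a separate alcohol).
Carboxylic acid appears at: CH(COOH), CH(COOH), COOH → 3.

3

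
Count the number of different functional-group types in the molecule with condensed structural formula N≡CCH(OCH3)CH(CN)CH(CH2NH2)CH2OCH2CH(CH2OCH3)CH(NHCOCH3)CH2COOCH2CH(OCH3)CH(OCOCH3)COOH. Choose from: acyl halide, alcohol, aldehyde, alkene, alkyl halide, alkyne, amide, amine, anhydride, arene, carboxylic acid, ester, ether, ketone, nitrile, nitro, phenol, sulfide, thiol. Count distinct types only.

N≡C–: carbon triple-bonded to nitrogen → nitrile.
pendant –OCH3: C–O–C with sp³ C, no adjacent C=O → ether.
pendant –C≡N: nitrile.
pendant –CH2NH2: N on sp³ C, no adjacent C=O → amine.
C–O–C with sp³ carbons on both sides and no adjacent C=O → ether.
pendant –CH2OCH3: C–O–C linkage → ether.
pendant –NHC(=O)CH3: N bonded to a carbonyl → amide (not amine).
–C(=O)–O–C with C on the carbonyl side → ester.
pendant –OCH3: C–O–C with sp³ C, no adjacent C=O → ether.
pendant –OC(=O)CH3: an acyloxy group → ester.
–COOH: carbonyl C bonded to –OH and C → carboxylic acid (the –OH is not a separate alcohol).
Distinct types present: amide, amine, carboxylic acid, ester, ether, nitrile.

6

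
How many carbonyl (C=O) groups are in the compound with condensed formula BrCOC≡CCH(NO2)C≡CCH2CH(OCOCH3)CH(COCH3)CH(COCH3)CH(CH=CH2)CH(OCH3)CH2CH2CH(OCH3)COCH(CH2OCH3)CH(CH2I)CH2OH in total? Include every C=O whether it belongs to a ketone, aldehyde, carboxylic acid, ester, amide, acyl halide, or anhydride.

BrCO: acyl halide, 1 C=O (running total 1).
CH(OCOCH3): ester, 1 C=O (running total 2).
CH(COCH3): ketone, 1 C=O (running total 3).
CH(COCH3): ketone, 1 C=O (running total 4).
CO: ketone, 1 C=O (running total 5).

5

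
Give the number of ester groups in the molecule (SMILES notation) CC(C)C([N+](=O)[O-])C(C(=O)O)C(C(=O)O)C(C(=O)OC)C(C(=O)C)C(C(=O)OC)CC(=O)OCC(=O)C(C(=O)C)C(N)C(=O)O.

–NO2 on an sp³ carbon → nitro (the N=O is not a carbonyl).
pendant –COOH: carbonyl C bonded to C and –OH → carboxylic acid.
pendant –COOH: carbonyl C bonded to C and –OH → carboxylic acid.
pendant –COOCH3: carbonyl C bonded to C and –OCH3 → ester.
pendant –COCH3: carbonyl C bonded to two carbons → ketone.
pendant –COOCH3: carbonyl C bonded to C and –OCH3 → ester.
–C(=O)–O–C with C on the carbonyl side → ester.
–C(=O)– with carbon on both sides → ketone.
pendant –COCH3: carbonyl C bonded to two carbons → ketone.
–NH2 on an sp³ carbon with no adjacent C=O → amine.
–COOH: carbonyl C bonded to –OH and C → carboxylic acid (the –OH is not a separate alcohol).
Ester appears at: CH(COOCH3), CH(COOCH3), CH2COOCH2 → 3.

3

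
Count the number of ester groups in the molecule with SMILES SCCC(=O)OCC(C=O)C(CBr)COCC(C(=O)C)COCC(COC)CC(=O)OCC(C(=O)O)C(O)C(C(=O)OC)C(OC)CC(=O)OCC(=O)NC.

Reading the structure from left to right:
  HSCH2: –SH on an sp³ carbon → thiol.
  CH2COOCH2: –C(=O)–O–C with C on the carbonyl side → ester.
  CH(CHO): pendant –CHO: carbonyl C bonded to C and H → aldehyde.
  CH(CH2Br): pendant –CH2X: halogen on sp³ carbon → alkyl halide.
  CH2OCH2: C–O–C with sp³ carbons on both sides and no adjacent C=O → ether.
  CH(COCH3): pendant –COCH3: carbonyl C bonded to two carbons → ketone.
  CH2OCH2: C–O–C with sp³ carbons on both sides and no adjacent C=O → ether.
  CH(CH2OCH3): pendant –CH2OCH3: C–O–C linkage → ether.
  CH2COOCH2: –C(=O)–O–C with C on the carbonyl side → ester.
  CH(COOH): pendant –COOH: carbonyl C bonded to C and –OH → carboxylic acid.
  CH(OH): –OH on an sp³ carbon → alcohol (secondary).
  CH(COOCH3): pendant –COOCH3: carbonyl C bonded to C and –OCH3 → ester.
  CH(OCH3): pendant –OCH3: C–O–C with sp³ C, no adjacent C=O → ether.
  CH2COOCH2: –C(=O)–O–C with C on the carbonyl side → ester.
  CONHCH3: –C(=O)NHCH3: carbonyl C bonded to C and to N → amide (the N is not an amine).
Ester appears at: CH2COOCH2, CH2COOCH2, CH(COOCH3), CH2COOCH2 → 4.

4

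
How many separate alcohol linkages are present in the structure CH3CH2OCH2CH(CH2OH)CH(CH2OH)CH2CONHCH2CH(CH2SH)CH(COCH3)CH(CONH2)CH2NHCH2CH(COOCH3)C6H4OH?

C–O–C with sp³ carbons on both sides and no adjacent C=O → ether.
pendant –CH2OH on an sp³ backbone C → alcohol.
pendant –CH2OH on an sp³ backbone C → alcohol.
–C(=O)–N– linkage → amide (the N is not an amine).
pendant –CH2SH → thiol.
pendant –COCH3: carbonyl C bonded to two carbons → ketone.
pendant –CONH2: carbonyl C bonded to C and N → amide.
C–N–C with sp³ carbons and no adjacent C=O → amine (secondary).
pendant –COOCH3: carbonyl C bonded to C and –OCH3 → ester.
–OH attached directly to an aromatic ring → phenol (not alcohol); the ring itself is an arene.
Alcohol appears at: CH(CH2OH), CH(CH2OH) → 2.

2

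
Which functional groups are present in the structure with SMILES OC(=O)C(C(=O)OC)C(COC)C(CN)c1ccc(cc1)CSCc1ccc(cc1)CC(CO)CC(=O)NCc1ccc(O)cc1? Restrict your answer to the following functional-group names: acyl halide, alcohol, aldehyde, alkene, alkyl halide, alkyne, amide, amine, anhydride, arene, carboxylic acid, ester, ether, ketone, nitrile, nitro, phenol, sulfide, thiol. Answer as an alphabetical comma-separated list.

Reading the structure from left to right:
  HOOC: –COOH: carbonyl C bonded to –OH and C → carboxylic acid (the –OH is not a separate alcohol).
  CH(COOCH3): pendant –COOCH3: carbonyl C bonded to C and –OCH3 → ester.
  CH(CH2OCH3): pendant –CH2OCH3: C–O–C linkage → ether.
  CH(CH2NH2): pendant –CH2NH2: N on sp³ C, no adjacent C=O → amine.
  C6H4: para-disubstituted benzene ring → arene.
  CH2SCH2: C–S–C linkage → sulfide (thioether).
  C6H4: para-disubstituted benzene ring → arene.
  CH(CH2OH): pendant –CH2OH on an sp³ backbone C → alcohol.
  CH2CONHCH2: –C(=O)–N– linkage → amide (the N is not an amine).
  C6H4OH: –OH attached directly to an aromatic ring → phenol (not alcohol); the ring itself is an arene.

alcohol, amide, amine, arene, carboxylic acid, ester, ether, phenol, sulfide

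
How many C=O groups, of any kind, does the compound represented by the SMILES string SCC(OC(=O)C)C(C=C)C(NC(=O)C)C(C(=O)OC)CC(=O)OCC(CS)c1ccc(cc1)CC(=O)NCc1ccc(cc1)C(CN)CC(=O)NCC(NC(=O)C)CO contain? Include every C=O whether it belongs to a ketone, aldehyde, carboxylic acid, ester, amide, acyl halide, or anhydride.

CH(OCOCH3): ester, 1 C=O (running total 1).
CH(NHCOCH3): amide, 1 C=O (running total 2).
CH(COOCH3): ester, 1 C=O (running total 3).
CH2COOCH2: ester, 1 C=O (running total 4).
CH2CONHCH2: amide, 1 C=O (running total 5).
CH2CONHCH2: amide, 1 C=O (running total 6).
CH(NHCOCH3): amide, 1 C=O (running total 7).

7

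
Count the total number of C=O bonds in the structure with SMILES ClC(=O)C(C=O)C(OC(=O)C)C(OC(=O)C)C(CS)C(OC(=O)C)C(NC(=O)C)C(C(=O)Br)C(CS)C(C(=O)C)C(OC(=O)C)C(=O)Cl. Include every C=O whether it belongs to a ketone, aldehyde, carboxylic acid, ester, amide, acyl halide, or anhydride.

ClCO: acyl halide, 1 C=O (running total 1).
CH(CHO): aldehyde, 1 C=O (running total 2).
CH(OCOCH3): ester, 1 C=O (running total 3).
CH(OCOCH3): ester, 1 C=O (running total 4).
CH(OCOCH3): ester, 1 C=O (running total 5).
CH(NHCOCH3): amide, 1 C=O (running total 6).
CH(COBr): acyl halide, 1 C=O (running total 7).
CH(COCH3): ketone, 1 C=O (running total 8).
CH(OCOCH3): ester, 1 C=O (running total 9).
COCl: acyl halide, 1 C=O (running total 10).

10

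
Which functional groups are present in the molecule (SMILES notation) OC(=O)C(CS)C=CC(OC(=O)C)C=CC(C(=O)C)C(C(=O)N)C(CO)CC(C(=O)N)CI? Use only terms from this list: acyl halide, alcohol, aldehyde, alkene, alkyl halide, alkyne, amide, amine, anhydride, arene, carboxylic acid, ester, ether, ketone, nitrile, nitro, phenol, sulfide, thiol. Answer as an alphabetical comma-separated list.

alcohol, alkene, alkyl halide, amide, carboxylic acid, ester, ketone, thiol

Working along the chain:
  HOOC: –COOH: carbonyl C bonded to –OH and C → carboxylic acid (the –OH is not a separate alcohol).
  CH(CH2SH): pendant –CH2SH → thiol.
  CH=CH: C=C double bond → alkene.
  CH(OCOCH3): pendant –OC(=O)CH3: an acyloxy group → ester.
  CH=CH: C=C double bond → alkene.
  CH(COCH3): pendant –COCH3: carbonyl C bonded to two carbons → ketone.
  CH(CONH2): pendant –CONH2: carbonyl C bonded to C and N → amide.
  CH(CH2OH): pendant –CH2OH on an sp³ backbone C → alcohol.
  CH(CONH2): pendant –CONH2: carbonyl C bonded to C and N → amide.
  CH2I: halogen on an sp³ carbon → alkyl halide.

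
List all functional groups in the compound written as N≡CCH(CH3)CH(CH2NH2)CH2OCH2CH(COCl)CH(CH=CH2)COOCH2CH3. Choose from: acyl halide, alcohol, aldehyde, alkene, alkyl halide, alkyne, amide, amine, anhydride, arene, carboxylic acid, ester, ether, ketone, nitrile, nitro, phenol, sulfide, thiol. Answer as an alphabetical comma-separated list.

acyl halide, alkene, amine, ester, ether, nitrile

Reading the structure from left to right:
  N≡C: N≡C–: carbon triple-bonded to nitrogen → nitrile.
  CH(CH2NH2): pendant –CH2NH2: N on sp³ C, no adjacent C=O → amine.
  CH2OCH2: C–O–C with sp³ carbons on both sides and no adjacent C=O → ether.
  CH(COCl): pendant –C(=O)X: carbonyl C bonded to C and halogen → acyl halide.
  CH(CH=CH2): pendant –CH=CH2: C=C double bond → alkene.
  COOCH2CH3: –C(=O)OCH2CH3: carbonyl C bonded to C and to –OEt → ester.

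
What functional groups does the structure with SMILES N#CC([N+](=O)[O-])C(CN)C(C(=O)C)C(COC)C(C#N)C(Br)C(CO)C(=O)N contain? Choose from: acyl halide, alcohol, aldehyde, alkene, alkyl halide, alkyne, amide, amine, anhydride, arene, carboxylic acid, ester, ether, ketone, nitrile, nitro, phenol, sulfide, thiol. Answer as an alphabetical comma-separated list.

alcohol, alkyl halide, amide, amine, ether, ketone, nitrile, nitro

N≡C–: carbon triple-bonded to nitrogen → nitrile.
–NO2 on an sp³ carbon → nitro (the N=O is not a carbonyl).
pendant –CH2NH2: N on sp³ C, no adjacent C=O → amine.
pendant –COCH3: carbonyl C bonded to two carbons → ketone.
pendant –CH2OCH3: C–O–C linkage → ether.
pendant –C≡N: nitrile.
halogen on an sp³ carbon → alkyl halide.
pendant –CH2OH on an sp³ backbone C → alcohol.
–C(=O)NH2: carbonyl C bonded to C and to N → amide (the N is not a separate amine).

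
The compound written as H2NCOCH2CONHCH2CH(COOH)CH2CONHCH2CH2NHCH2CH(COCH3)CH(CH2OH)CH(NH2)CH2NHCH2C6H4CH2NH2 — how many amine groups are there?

Taking each segment in turn:
  H2NCO: –C(=O)NH2: carbonyl C bonded to C and to N → amide (the N is not a separate amine).
  CH2CONHCH2: –C(=O)–N– linkage → amide (the N is not an amine).
  CH(COOH): pendant –COOH: carbonyl C bonded to C and –OH → carboxylic acid.
  CH2CONHCH2: –C(=O)–N– linkage → amide (the N is not an amine).
  CH2NHCH2: C–N–C with sp³ carbons and no adjacent C=O → amine (secondary).
  CH(COCH3): pendant –COCH3: carbonyl C bonded to two carbons → ketone.
  CH(CH2OH): pendant –CH2OH on an sp³ backbone C → alcohol.
  CH(NH2): –NH2 on an sp³ carbon with no adjacent C=O → amine.
  CH2NHCH2: C–N–C with sp³ carbons and no adjacent C=O → amine (secondary).
  C6H4: para-disubstituted benzene ring → arene.
  CH2NH2: –NH2 on an sp³ carbon with no adjacent C=O → amine.
Amine appears at: CH2NHCH2, CH(NH2), CH2NHCH2, CH2NH2 → 4.

4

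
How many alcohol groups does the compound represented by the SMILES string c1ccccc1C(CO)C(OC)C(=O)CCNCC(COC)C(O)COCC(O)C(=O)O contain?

Working along the chain:
  C6H5: C6H5– phenyl ring → arene.
  CH(CH2OH): pendant –CH2OH on an sp³ backbone C → alcohol.
  CH(OCH3): pendant –OCH3: C–O–C with sp³ C, no adjacent C=O → ether.
  CO: –C(=O)– with carbon on both sides → ketone.
  CH2NHCH2: C–N–C with sp³ carbons and no adjacent C=O → amine (secondary).
  CH(CH2OCH3): pendant –CH2OCH3: C–O–C linkage → ether.
  CH(OH): –OH on an sp³ carbon → alcohol (secondary).
  CH2OCH2: C–O–C with sp³ carbons on both sides and no adjacent C=O → ether.
  CH(OH): –OH on an sp³ carbon → alcohol (secondary).
  COOH: –COOH: carbonyl C bonded to –OH and C → carboxylic acid (the –OH is not a separate alcohol).
Alcohol appears at: CH(CH2OH), CH(OH), CH(OH) → 3.

3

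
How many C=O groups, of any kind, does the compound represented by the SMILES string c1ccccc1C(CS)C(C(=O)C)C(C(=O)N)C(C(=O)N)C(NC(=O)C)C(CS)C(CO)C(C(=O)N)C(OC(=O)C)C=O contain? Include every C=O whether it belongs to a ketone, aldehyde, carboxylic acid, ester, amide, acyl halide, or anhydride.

CH(COCH3): ketone, 1 C=O (running total 1).
CH(CONH2): amide, 1 C=O (running total 2).
CH(CONH2): amide, 1 C=O (running total 3).
CH(NHCOCH3): amide, 1 C=O (running total 4).
CH(CONH2): amide, 1 C=O (running total 5).
CH(OCOCH3): ester, 1 C=O (running total 6).
CHO: aldehyde, 1 C=O (running total 7).

7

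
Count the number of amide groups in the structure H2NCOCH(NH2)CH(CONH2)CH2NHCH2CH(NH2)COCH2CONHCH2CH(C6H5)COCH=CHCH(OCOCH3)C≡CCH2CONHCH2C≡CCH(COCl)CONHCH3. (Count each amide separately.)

5

–C(=O)NH2: carbonyl C bonded to C and to N → amide (the N is not a separate amine).
–NH2 on an sp³ carbon with no adjacent C=O → amine.
pendant –CONH2: carbonyl C bonded to C and N → amide.
C–N–C with sp³ carbons and no adjacent C=O → amine (secondary).
–NH2 on an sp³ carbon with no adjacent C=O → amine.
–C(=O)– with carbon on both sides → ketone.
–C(=O)–N– linkage → amide (the N is not an amine).
pendant –C6H5: benzene ring → arene.
–C(=O)– with carbon on both sides → ketone.
C=C double bond → alkene.
pendant –OC(=O)CH3: an acyloxy group → ester.
C≡C triple bond → alkyne.
–C(=O)–N– linkage → amide (the N is not an amine).
C≡C triple bond → alkyne.
pendant –C(=O)X: carbonyl C bonded to C and halogen → acyl halide.
–C(=O)NHCH3: carbonyl C bonded to C and to N → amide (the N is not an amine).
Amide appears at: H2NCO, CH(CONH2), CH2CONHCH2, CH2CONHCH2, CONHCH3 → 5.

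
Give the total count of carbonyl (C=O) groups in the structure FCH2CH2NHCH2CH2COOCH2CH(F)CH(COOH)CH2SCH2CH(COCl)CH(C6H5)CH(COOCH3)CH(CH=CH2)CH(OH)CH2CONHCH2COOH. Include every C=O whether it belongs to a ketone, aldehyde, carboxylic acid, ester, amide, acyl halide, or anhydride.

CH2COOCH2: ester, 1 C=O (running total 1).
CH(COOH): carboxylic acid, 1 C=O (running total 2).
CH(COCl): acyl halide, 1 C=O (running total 3).
CH(COOCH3): ester, 1 C=O (running total 4).
CH2CONHCH2: amide, 1 C=O (running total 5).
COOH: carboxylic acid, 1 C=O (running total 6).

6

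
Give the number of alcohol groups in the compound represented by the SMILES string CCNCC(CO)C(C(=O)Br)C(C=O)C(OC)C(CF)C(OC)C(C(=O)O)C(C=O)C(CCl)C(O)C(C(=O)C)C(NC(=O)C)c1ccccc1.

2

C–N–C with sp³ carbons and no adjacent C=O → amine (secondary).
pendant –CH2OH on an sp³ backbone C → alcohol.
pendant –C(=O)X: carbonyl C bonded to C and halogen → acyl halide.
pendant –CHO: carbonyl C bonded to C and H → aldehyde.
pendant –OCH3: C–O–C with sp³ C, no adjacent C=O → ether.
pendant –CH2X: halogen on sp³ carbon → alkyl halide.
pendant –OCH3: C–O–C with sp³ C, no adjacent C=O → ether.
pendant –COOH: carbonyl C bonded to C and –OH → carboxylic acid.
pendant –CHO: carbonyl C bonded to C and H → aldehyde.
pendant –CH2X: halogen on sp³ carbon → alkyl halide.
–OH on an sp³ carbon → alcohol (secondary).
pendant –COCH3: carbonyl C bonded to two carbons → ketone.
pendant –NHC(=O)CH3: N bonded to a carbonyl → amide (not amine).
–C6H5 phenyl ring → arene.
Alcohol appears at: CH(CH2OH), CH(OH) → 2.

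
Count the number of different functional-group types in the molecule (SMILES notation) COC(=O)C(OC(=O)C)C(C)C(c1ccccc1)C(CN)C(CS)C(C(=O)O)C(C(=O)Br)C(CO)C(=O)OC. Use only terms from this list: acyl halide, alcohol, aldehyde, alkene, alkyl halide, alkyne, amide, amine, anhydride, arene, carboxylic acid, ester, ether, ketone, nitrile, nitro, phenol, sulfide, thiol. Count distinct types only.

CH3O–C(=O)–: carbonyl C bonded to C and to –OCH3 → ester (not ketone + ether).
pendant –OC(=O)CH3: an acyloxy group → ester.
pendant –C6H5: benzene ring → arene.
pendant –CH2NH2: N on sp³ C, no adjacent C=O → amine.
pendant –CH2SH → thiol.
pendant –COOH: carbonyl C bonded to C and –OH → carboxylic acid.
pendant –C(=O)X: carbonyl C bonded to C and halogen → acyl halide.
pendant –CH2OH on an sp³ backbone C → alcohol.
–C(=O)OCH3: carbonyl C bonded to C and to –OCH3 → ester (not ketone + ether).
Distinct types present: acyl halide, alcohol, amine, arene, carboxylic acid, ester, thiol.

7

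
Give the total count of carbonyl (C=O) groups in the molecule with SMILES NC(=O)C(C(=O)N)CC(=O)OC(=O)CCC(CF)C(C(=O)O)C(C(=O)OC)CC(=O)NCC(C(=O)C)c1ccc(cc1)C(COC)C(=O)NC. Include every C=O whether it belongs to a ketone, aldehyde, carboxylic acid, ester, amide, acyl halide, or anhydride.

9

H2NCO: amide, 1 C=O (running total 1).
CH(CONH2): amide, 1 C=O (running total 2).
CH2CO-O-COCH2: anhydride, 2 C=O (running total 4).
CH(COOH): carboxylic acid, 1 C=O (running total 5).
CH(COOCH3): ester, 1 C=O (running total 6).
CH2CONHCH2: amide, 1 C=O (running total 7).
CH(COCH3): ketone, 1 C=O (running total 8).
CONHCH3: amide, 1 C=O (running total 9).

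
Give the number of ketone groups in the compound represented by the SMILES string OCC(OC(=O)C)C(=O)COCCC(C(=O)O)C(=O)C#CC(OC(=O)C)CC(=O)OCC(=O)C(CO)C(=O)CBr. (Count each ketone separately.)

HO– on an sp³ carbon → alcohol.
pendant –OC(=O)CH3: an acyloxy group → ester.
–C(=O)– with carbon on both sides → ketone.
C–O–C with sp³ carbons on both sides and no adjacent C=O → ether.
pendant –COOH: carbonyl C bonded to C and –OH → carboxylic acid.
–C(=O)– with carbon on both sides → ketone.
C≡C triple bond → alkyne.
pendant –OC(=O)CH3: an acyloxy group → ester.
–C(=O)–O–C with C on the carbonyl side → ester.
–C(=O)– with carbon on both sides → ketone.
pendant –CH2OH on an sp³ backbone C → alcohol.
–C(=O)– with carbon on both sides → ketone.
halogen on an sp³ carbon → alkyl halide.
Ketone appears at: CO, CO, CO, CO → 4.

4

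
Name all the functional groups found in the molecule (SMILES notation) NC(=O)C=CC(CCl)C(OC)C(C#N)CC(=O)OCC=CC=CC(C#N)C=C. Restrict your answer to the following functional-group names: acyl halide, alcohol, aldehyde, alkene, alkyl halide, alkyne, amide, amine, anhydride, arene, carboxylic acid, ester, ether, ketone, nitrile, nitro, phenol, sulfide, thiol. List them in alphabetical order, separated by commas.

alkene, alkyl halide, amide, ester, ether, nitrile

Taking each segment in turn:
  H2NCO: –C(=O)NH2: carbonyl C bonded to C and to N → amide (the N is not a separate amine).
  CH=CH: C=C double bond → alkene.
  CH(CH2Cl): pendant –CH2X: halogen on sp³ carbon → alkyl halide.
  CH(OCH3): pendant –OCH3: C–O–C with sp³ C, no adjacent C=O → ether.
  CH(CN): pendant –C≡N: nitrile.
  CH2COOCH2: –C(=O)–O–C with C on the carbonyl side → ester.
  CH=CH: C=C double bond → alkene.
  CH=CH: C=C double bond → alkene.
  CH(CN): pendant –C≡N: nitrile.
  CH=CH2: C=C double bond → alkene.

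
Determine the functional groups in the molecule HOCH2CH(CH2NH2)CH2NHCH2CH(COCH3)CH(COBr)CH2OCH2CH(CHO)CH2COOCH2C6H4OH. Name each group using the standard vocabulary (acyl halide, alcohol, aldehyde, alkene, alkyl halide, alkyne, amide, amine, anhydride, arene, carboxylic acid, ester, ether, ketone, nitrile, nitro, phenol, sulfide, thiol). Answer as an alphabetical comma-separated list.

HO– on an sp³ carbon → alcohol.
pendant –CH2NH2: N on sp³ C, no adjacent C=O → amine.
C–N–C with sp³ carbons and no adjacent C=O → amine (secondary).
pendant –COCH3: carbonyl C bonded to two carbons → ketone.
pendant –C(=O)X: carbonyl C bonded to C and halogen → acyl halide.
C–O–C with sp³ carbons on both sides and no adjacent C=O → ether.
pendant –CHO: carbonyl C bonded to C and H → aldehyde.
–C(=O)–O–C with C on the carbonyl side → ester.
–OH attached directly to an aromatic ring → phenol (not alcohol); the ring itself is an arene.

acyl halide, alcohol, aldehyde, amine, arene, ester, ether, ketone, phenol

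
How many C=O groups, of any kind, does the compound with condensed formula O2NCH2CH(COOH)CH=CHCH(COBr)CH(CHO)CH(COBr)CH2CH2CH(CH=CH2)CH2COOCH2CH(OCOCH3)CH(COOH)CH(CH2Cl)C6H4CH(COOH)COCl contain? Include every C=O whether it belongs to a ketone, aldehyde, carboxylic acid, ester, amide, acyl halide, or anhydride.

CH(COOH): carboxylic acid, 1 C=O (running total 1).
CH(COBr): acyl halide, 1 C=O (running total 2).
CH(CHO): aldehyde, 1 C=O (running total 3).
CH(COBr): acyl halide, 1 C=O (running total 4).
CH2COOCH2: ester, 1 C=O (running total 5).
CH(OCOCH3): ester, 1 C=O (running total 6).
CH(COOH): carboxylic acid, 1 C=O (running total 7).
CH(COOH): carboxylic acid, 1 C=O (running total 8).
COCl: acyl halide, 1 C=O (running total 9).

9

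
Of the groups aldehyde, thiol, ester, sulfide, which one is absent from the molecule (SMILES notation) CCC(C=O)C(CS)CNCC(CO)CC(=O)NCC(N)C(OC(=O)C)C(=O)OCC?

sulfide

aldehyde: present (CH(CHO) — pendant –CHO: carbonyl C bonded to C and H → aldehyde).
thiol: present (CH(CH2SH) — pendant –CH2SH → thiol).
ester: present (CH(OCOCH3) — pendant –OC(=O)CH3: an acyloxy group → ester).
sulfide: no segment matches this pattern.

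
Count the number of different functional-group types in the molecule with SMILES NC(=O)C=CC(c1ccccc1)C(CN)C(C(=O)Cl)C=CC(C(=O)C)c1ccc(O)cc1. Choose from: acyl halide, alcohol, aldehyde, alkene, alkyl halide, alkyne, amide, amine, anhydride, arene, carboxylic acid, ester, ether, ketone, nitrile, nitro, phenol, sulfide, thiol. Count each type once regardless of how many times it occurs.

7

Taking each segment in turn:
  H2NCO: –C(=O)NH2: carbonyl C bonded to C and to N → amide (the N is not a separate amine).
  CH=CH: C=C double bond → alkene.
  CH(C6H5): pendant –C6H5: benzene ring → arene.
  CH(CH2NH2): pendant –CH2NH2: N on sp³ C, no adjacent C=O → amine.
  CH(COCl): pendant –C(=O)X: carbonyl C bonded to C and halogen → acyl halide.
  CH=CH: C=C double bond → alkene.
  CH(COCH3): pendant –COCH3: carbonyl C bonded to two carbons → ketone.
  C6H4OH: –OH attached directly to an aromatic ring → phenol (not alcohol); the ring itself is an arene.
Distinct types present: acyl halide, alkene, amide, amine, arene, ketone, phenol.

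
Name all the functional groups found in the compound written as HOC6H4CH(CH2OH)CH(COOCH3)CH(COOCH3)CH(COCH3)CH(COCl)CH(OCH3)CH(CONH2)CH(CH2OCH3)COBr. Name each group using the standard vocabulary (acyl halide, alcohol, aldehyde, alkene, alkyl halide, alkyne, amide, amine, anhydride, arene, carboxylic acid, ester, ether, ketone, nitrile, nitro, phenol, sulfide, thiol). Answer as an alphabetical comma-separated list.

Reading the structure from left to right:
  HOC6H4: –OH attached directly to an aromatic ring → phenol (not alcohol); the ring itself is an arene.
  CH(CH2OH): pendant –CH2OH on an sp³ backbone C → alcohol.
  CH(COOCH3): pendant –COOCH3: carbonyl C bonded to C and –OCH3 → ester.
  CH(COOCH3): pendant –COOCH3: carbonyl C bonded to C and –OCH3 → ester.
  CH(COCH3): pendant –COCH3: carbonyl C bonded to two carbons → ketone.
  CH(COCl): pendant –C(=O)X: carbonyl C bonded to C and halogen → acyl halide.
  CH(OCH3): pendant –OCH3: C–O–C with sp³ C, no adjacent C=O → ether.
  CH(CONH2): pendant –CONH2: carbonyl C bonded to C and N → amide.
  CH(CH2OCH3): pendant –CH2OCH3: C–O–C linkage → ether.
  COBr: –C(=O)Br: carbonyl C bonded to C and to a halogen → acyl halide (not alkyl halide).

acyl halide, alcohol, amide, arene, ester, ether, ketone, phenol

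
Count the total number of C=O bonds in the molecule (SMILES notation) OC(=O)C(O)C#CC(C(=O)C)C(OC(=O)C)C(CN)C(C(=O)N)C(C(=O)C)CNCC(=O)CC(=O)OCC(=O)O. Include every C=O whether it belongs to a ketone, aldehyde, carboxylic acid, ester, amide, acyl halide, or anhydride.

HOOC: carboxylic acid, 1 C=O (running total 1).
CH(COCH3): ketone, 1 C=O (running total 2).
CH(OCOCH3): ester, 1 C=O (running total 3).
CH(CONH2): amide, 1 C=O (running total 4).
CH(COCH3): ketone, 1 C=O (running total 5).
CO: ketone, 1 C=O (running total 6).
CH2COOCH2: ester, 1 C=O (running total 7).
COOH: carboxylic acid, 1 C=O (running total 8).

8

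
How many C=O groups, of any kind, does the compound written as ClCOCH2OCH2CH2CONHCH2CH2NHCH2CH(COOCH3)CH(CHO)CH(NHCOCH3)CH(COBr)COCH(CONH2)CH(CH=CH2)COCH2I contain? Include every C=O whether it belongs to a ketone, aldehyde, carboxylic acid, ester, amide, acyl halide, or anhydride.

ClCO: acyl halide, 1 C=O (running total 1).
CH2CONHCH2: amide, 1 C=O (running total 2).
CH(COOCH3): ester, 1 C=O (running total 3).
CH(CHO): aldehyde, 1 C=O (running total 4).
CH(NHCOCH3): amide, 1 C=O (running total 5).
CH(COBr): acyl halide, 1 C=O (running total 6).
CO: ketone, 1 C=O (running total 7).
CH(CONH2): amide, 1 C=O (running total 8).
CO: ketone, 1 C=O (running total 9).

9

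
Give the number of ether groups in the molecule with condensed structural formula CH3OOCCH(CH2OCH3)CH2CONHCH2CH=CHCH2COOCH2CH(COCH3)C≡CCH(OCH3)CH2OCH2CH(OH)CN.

CH3O–C(=O)–: carbonyl C bonded to C and to –OCH3 → ester (not ketone + ether).
pendant –CH2OCH3: C–O–C linkage → ether.
–C(=O)–N– linkage → amide (the N is not an amine).
C=C double bond → alkene.
–C(=O)–O–C with C on the carbonyl side → ester.
pendant –COCH3: carbonyl C bonded to two carbons → ketone.
C≡C triple bond → alkyne.
pendant –OCH3: C–O–C with sp³ C, no adjacent C=O → ether.
C–O–C with sp³ carbons on both sides and no adjacent C=O → ether.
–OH on an sp³ carbon → alcohol (secondary).
–C≡N: carbon triple-bonded to nitrogen → nitrile.
Ether appears at: CH(CH2OCH3), CH(OCH3), CH2OCH2 → 3.

3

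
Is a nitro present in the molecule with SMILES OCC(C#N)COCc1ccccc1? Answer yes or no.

HO– on an sp³ carbon → alcohol.
pendant –C≡N: nitrile.
C–O–C with sp³ carbons on both sides and no adjacent C=O → ether.
–C6H5 phenyl ring → arene.
The groups actually present are: alcohol, arene, ether, nitrile.

no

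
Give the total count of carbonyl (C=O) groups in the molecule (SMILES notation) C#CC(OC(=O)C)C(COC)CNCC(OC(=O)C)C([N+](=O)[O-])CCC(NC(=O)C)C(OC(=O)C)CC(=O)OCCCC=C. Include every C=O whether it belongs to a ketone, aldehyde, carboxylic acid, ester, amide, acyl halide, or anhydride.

CH(OCOCH3): ester, 1 C=O (running total 1).
CH(OCOCH3): ester, 1 C=O (running total 2).
CH(NHCOCH3): amide, 1 C=O (running total 3).
CH(OCOCH3): ester, 1 C=O (running total 4).
CH2COOCH2: ester, 1 C=O (running total 5).

5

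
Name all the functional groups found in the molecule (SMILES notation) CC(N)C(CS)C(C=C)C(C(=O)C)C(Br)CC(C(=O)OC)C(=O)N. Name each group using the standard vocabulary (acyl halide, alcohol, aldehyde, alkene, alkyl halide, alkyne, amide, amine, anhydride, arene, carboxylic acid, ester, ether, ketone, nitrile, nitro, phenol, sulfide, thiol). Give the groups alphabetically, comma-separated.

alkene, alkyl halide, amide, amine, ester, ketone, thiol

–NH2 on an sp³ carbon with no adjacent C=O → amine.
pendant –CH2SH → thiol.
pendant –CH=CH2: C=C double bond → alkene.
pendant –COCH3: carbonyl C bonded to two carbons → ketone.
halogen on an sp³ carbon → alkyl halide.
pendant –COOCH3: carbonyl C bonded to C and –OCH3 → ester.
–C(=O)NH2: carbonyl C bonded to C and to N → amide (the N is not a separate amine).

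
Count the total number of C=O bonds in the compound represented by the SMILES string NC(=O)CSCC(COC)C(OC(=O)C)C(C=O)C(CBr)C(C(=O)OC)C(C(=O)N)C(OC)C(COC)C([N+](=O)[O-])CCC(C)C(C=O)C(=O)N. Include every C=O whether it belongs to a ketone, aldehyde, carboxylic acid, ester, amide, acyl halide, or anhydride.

H2NCO: amide, 1 C=O (running total 1).
CH(OCOCH3): ester, 1 C=O (running total 2).
CH(CHO): aldehyde, 1 C=O (running total 3).
CH(COOCH3): ester, 1 C=O (running total 4).
CH(CONH2): amide, 1 C=O (running total 5).
CH(CHO): aldehyde, 1 C=O (running total 6).
CONH2: amide, 1 C=O (running total 7).

7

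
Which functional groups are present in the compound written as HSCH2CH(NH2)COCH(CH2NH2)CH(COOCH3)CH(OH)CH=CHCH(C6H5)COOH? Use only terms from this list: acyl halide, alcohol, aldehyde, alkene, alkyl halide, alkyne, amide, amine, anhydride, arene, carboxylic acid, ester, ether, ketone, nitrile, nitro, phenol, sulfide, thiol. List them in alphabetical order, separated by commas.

–SH on an sp³ carbon → thiol.
–NH2 on an sp³ carbon with no adjacent C=O → amine.
–C(=O)– with carbon on both sides → ketone.
pendant –CH2NH2: N on sp³ C, no adjacent C=O → amine.
pendant –COOCH3: carbonyl C bonded to C and –OCH3 → ester.
–OH on an sp³ carbon → alcohol (secondary).
C=C double bond → alkene.
pendant –C6H5: benzene ring → arene.
–COOH: carbonyl C bonded to –OH and C → carboxylic acid (the –OH is not a separate alcohol).

alcohol, alkene, amine, arene, carboxylic acid, ester, ketone, thiol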